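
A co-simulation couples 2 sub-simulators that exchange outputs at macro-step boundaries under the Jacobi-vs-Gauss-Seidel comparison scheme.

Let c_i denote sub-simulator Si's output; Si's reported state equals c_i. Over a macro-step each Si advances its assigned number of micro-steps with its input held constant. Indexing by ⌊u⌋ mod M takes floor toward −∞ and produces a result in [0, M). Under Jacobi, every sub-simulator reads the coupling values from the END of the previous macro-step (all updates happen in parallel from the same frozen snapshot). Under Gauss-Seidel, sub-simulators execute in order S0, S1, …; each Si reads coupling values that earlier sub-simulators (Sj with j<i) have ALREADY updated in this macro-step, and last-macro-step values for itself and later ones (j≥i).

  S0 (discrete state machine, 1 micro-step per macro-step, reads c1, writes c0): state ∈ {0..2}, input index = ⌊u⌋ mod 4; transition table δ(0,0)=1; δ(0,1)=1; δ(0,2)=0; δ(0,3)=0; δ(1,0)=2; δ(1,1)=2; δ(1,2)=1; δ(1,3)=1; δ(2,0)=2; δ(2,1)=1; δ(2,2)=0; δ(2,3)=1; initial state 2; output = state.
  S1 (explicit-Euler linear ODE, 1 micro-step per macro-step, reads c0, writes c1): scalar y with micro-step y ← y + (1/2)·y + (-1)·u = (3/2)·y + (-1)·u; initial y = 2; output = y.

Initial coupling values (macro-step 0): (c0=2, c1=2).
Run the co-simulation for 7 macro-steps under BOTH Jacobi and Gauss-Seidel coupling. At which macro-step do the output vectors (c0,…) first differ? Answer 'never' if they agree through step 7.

[Jacobi] macro 1: S0 reads c1=2 → after 1×micro: 0; S1 reads c0=2 → after 1×micro: 1 ⇒ (c0=0, c1=1)
[Jacobi] macro 2: S0 reads c1=1 → after 1×micro: 1; S1 reads c0=0 → after 1×micro: 3/2 ⇒ (c0=1, c1=3/2)
[Jacobi] macro 3: S0 reads c1=3/2 → after 1×micro: 2; S1 reads c0=1 → after 1×micro: 5/4 ⇒ (c0=2, c1=5/4)
[Jacobi] macro 4: S0 reads c1=5/4 → after 1×micro: 1; S1 reads c0=2 → after 1×micro: -1/8 ⇒ (c0=1, c1=-1/8)
[Jacobi] macro 5: S0 reads c1=-1/8 → after 1×micro: 1; S1 reads c0=1 → after 1×micro: -19/16 ⇒ (c0=1, c1=-19/16)
[Jacobi] macro 6: S0 reads c1=-19/16 → after 1×micro: 1; S1 reads c0=1 → after 1×micro: -89/32 ⇒ (c0=1, c1=-89/32)
[Jacobi] macro 7: S0 reads c1=-89/32 → after 1×micro: 2; S1 reads c0=1 → after 1×micro: -331/64 ⇒ (c0=2, c1=-331/64)
[Gauss-Seidel] macro 1: S0 reads c1=2 → after 1×micro: 0; S1 reads c0=0 → after 1×micro: 3 ⇒ (c0=0, c1=3)
[Gauss-Seidel] macro 2: S0 reads c1=3 → after 1×micro: 0; S1 reads c0=0 → after 1×micro: 9/2 ⇒ (c0=0, c1=9/2)
[Gauss-Seidel] macro 3: S0 reads c1=9/2 → after 1×micro: 1; S1 reads c0=1 → after 1×micro: 23/4 ⇒ (c0=1, c1=23/4)
[Gauss-Seidel] macro 4: S0 reads c1=23/4 → after 1×micro: 2; S1 reads c0=2 → after 1×micro: 53/8 ⇒ (c0=2, c1=53/8)
[Gauss-Seidel] macro 5: S0 reads c1=53/8 → after 1×micro: 0; S1 reads c0=0 → after 1×micro: 159/16 ⇒ (c0=0, c1=159/16)
[Gauss-Seidel] macro 6: S0 reads c1=159/16 → after 1×micro: 1; S1 reads c0=1 → after 1×micro: 445/32 ⇒ (c0=1, c1=445/32)
[Gauss-Seidel] macro 7: S0 reads c1=445/32 → after 1×micro: 2; S1 reads c0=2 → after 1×micro: 1207/64 ⇒ (c0=2, c1=1207/64)

first divergence at macro-step: 1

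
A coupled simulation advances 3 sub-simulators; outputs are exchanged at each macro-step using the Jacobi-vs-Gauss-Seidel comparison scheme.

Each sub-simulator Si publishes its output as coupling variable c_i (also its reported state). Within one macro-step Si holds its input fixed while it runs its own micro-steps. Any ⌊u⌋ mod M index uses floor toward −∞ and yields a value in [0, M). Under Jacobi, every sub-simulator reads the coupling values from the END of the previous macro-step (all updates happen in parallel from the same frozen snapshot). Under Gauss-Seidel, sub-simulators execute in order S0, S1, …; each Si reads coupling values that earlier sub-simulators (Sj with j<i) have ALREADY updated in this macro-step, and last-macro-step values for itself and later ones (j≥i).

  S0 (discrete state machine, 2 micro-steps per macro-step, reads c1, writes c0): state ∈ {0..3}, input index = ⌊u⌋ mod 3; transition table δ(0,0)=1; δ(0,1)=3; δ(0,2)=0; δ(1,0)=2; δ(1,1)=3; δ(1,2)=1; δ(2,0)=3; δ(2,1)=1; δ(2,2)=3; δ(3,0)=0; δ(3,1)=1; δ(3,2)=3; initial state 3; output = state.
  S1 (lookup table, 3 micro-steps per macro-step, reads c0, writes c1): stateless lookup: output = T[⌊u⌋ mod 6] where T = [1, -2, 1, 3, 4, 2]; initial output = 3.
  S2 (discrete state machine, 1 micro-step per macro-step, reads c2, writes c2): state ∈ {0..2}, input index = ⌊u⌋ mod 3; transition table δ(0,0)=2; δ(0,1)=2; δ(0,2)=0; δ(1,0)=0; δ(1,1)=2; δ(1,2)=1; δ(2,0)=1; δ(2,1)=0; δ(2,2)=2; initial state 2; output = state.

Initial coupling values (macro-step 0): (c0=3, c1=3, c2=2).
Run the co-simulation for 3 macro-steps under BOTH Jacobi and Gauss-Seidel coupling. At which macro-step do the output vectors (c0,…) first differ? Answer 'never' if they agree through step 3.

first divergence at macro-step: 1

[Jacobi] macro 1: S0 reads c1=3 → after 2×micro: 1; S1 reads c0=3 → after 3×micro: 3; S2 reads c2=2 → after 1×micro: 2 ⇒ (c0=1, c1=3, c2=2)
[Jacobi] macro 2: S0 reads c1=3 → after 2×micro: 3; S1 reads c0=1 → after 3×micro: -2; S2 reads c2=2 → after 1×micro: 2 ⇒ (c0=3, c1=-2, c2=2)
[Jacobi] macro 3: S0 reads c1=-2 → after 2×micro: 3; S1 reads c0=3 → after 3×micro: 3; S2 reads c2=2 → after 1×micro: 2 ⇒ (c0=3, c1=3, c2=2)
[Gauss-Seidel] macro 1: S0 reads c1=3 → after 2×micro: 1; S1 reads c0=1 → after 3×micro: -2; S2 reads c2=2 → after 1×micro: 2 ⇒ (c0=1, c1=-2, c2=2)
[Gauss-Seidel] macro 2: S0 reads c1=-2 → after 2×micro: 1; S1 reads c0=1 → after 3×micro: -2; S2 reads c2=2 → after 1×micro: 2 ⇒ (c0=1, c1=-2, c2=2)
[Gauss-Seidel] macro 3: S0 reads c1=-2 → after 2×micro: 1; S1 reads c0=1 → after 3×micro: -2; S2 reads c2=2 → after 1×micro: 2 ⇒ (c0=1, c1=-2, c2=2)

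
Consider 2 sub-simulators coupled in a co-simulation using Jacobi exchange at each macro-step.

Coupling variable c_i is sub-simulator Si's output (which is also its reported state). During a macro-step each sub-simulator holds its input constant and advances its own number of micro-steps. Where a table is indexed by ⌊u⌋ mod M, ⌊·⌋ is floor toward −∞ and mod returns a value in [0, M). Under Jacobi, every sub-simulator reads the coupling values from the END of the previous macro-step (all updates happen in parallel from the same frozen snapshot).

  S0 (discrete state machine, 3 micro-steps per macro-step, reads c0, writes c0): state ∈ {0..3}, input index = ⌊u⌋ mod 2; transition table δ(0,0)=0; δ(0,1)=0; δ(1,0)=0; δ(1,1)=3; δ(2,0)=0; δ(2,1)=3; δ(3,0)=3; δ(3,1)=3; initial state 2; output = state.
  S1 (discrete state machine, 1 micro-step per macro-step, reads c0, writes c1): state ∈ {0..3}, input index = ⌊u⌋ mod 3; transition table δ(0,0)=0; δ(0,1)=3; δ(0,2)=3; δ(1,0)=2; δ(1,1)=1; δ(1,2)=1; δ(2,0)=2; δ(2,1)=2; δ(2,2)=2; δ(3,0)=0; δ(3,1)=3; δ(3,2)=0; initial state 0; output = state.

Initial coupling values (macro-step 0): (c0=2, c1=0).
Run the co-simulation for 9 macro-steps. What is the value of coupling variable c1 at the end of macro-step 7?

c1 at macro-step 7 = 0

macro 1: S0 reads c0=2 → after 3×micro: 0; S1 reads c0=2 → after 1×micro: 3 ⇒ (c0=0, c1=3)
macro 2: S0 reads c0=0 → after 3×micro: 0; S1 reads c0=0 → after 1×micro: 0 ⇒ (c0=0, c1=0)
macro 3: S0 reads c0=0 → after 3×micro: 0; S1 reads c0=0 → after 1×micro: 0 ⇒ (c0=0, c1=0)
macro 4: S0 reads c0=0 → after 3×micro: 0; S1 reads c0=0 → after 1×micro: 0 ⇒ (c0=0, c1=0)
macro 5: S0 reads c0=0 → after 3×micro: 0; S1 reads c0=0 → after 1×micro: 0 ⇒ (c0=0, c1=0)
macro 6: S0 reads c0=0 → after 3×micro: 0; S1 reads c0=0 → after 1×micro: 0 ⇒ (c0=0, c1=0)
macro 7: S0 reads c0=0 → after 3×micro: 0; S1 reads c0=0 → after 1×micro: 0 ⇒ (c0=0, c1=0)
macro 8: S0 reads c0=0 → after 3×micro: 0; S1 reads c0=0 → after 1×micro: 0 ⇒ (c0=0, c1=0)
macro 9: S0 reads c0=0 → after 3×micro: 0; S1 reads c0=0 → after 1×micro: 0 ⇒ (c0=0, c1=0)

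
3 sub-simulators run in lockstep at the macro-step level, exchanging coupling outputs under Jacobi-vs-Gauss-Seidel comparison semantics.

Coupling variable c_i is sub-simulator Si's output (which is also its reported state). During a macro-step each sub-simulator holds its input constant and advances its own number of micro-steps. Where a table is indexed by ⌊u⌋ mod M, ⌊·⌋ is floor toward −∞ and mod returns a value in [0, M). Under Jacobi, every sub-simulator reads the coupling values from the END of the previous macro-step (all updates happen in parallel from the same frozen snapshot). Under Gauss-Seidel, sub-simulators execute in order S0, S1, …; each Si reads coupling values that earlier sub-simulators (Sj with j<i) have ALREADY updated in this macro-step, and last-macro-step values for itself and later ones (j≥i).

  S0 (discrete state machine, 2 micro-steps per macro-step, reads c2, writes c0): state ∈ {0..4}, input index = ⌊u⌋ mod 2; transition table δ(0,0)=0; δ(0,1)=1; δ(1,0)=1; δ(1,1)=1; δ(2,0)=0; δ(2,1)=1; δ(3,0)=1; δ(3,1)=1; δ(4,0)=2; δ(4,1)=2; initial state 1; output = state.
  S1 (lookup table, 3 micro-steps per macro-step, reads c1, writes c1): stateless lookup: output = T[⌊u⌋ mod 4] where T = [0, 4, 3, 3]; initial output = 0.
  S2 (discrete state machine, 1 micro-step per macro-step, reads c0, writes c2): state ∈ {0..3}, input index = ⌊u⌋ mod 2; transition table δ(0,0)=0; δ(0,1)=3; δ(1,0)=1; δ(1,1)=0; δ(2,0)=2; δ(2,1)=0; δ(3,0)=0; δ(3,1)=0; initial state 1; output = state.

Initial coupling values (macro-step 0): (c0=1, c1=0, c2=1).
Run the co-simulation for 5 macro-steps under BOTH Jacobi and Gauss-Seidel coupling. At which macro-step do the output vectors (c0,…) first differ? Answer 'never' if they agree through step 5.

first divergence at macro-step: never

[Jacobi] macro 1: S0 reads c2=1 → after 2×micro: 1; S1 reads c1=0 → after 3×micro: 0; S2 reads c0=1 → after 1×micro: 0 ⇒ (c0=1, c1=0, c2=0)
[Jacobi] macro 2: S0 reads c2=0 → after 2×micro: 1; S1 reads c1=0 → after 3×micro: 0; S2 reads c0=1 → after 1×micro: 3 ⇒ (c0=1, c1=0, c2=3)
[Jacobi] macro 3: S0 reads c2=3 → after 2×micro: 1; S1 reads c1=0 → after 3×micro: 0; S2 reads c0=1 → after 1×micro: 0 ⇒ (c0=1, c1=0, c2=0)
[Jacobi] macro 4: S0 reads c2=0 → after 2×micro: 1; S1 reads c1=0 → after 3×micro: 0; S2 reads c0=1 → after 1×micro: 3 ⇒ (c0=1, c1=0, c2=3)
[Jacobi] macro 5: S0 reads c2=3 → after 2×micro: 1; S1 reads c1=0 → after 3×micro: 0; S2 reads c0=1 → after 1×micro: 0 ⇒ (c0=1, c1=0, c2=0)
[Gauss-Seidel] macro 1: S0 reads c2=1 → after 2×micro: 1; S1 reads c1=0 → after 3×micro: 0; S2 reads c0=1 → after 1×micro: 0 ⇒ (c0=1, c1=0, c2=0)
[Gauss-Seidel] macro 2: S0 reads c2=0 → after 2×micro: 1; S1 reads c1=0 → after 3×micro: 0; S2 reads c0=1 → after 1×micro: 3 ⇒ (c0=1, c1=0, c2=3)
[Gauss-Seidel] macro 3: S0 reads c2=3 → after 2×micro: 1; S1 reads c1=0 → after 3×micro: 0; S2 reads c0=1 → after 1×micro: 0 ⇒ (c0=1, c1=0, c2=0)
[Gauss-Seidel] macro 4: S0 reads c2=0 → after 2×micro: 1; S1 reads c1=0 → after 3×micro: 0; S2 reads c0=1 → after 1×micro: 3 ⇒ (c0=1, c1=0, c2=3)
[Gauss-Seidel] macro 5: S0 reads c2=3 → after 2×micro: 1; S1 reads c1=0 → after 3×micro: 0; S2 reads c0=1 → after 1×micro: 0 ⇒ (c0=1, c1=0, c2=0)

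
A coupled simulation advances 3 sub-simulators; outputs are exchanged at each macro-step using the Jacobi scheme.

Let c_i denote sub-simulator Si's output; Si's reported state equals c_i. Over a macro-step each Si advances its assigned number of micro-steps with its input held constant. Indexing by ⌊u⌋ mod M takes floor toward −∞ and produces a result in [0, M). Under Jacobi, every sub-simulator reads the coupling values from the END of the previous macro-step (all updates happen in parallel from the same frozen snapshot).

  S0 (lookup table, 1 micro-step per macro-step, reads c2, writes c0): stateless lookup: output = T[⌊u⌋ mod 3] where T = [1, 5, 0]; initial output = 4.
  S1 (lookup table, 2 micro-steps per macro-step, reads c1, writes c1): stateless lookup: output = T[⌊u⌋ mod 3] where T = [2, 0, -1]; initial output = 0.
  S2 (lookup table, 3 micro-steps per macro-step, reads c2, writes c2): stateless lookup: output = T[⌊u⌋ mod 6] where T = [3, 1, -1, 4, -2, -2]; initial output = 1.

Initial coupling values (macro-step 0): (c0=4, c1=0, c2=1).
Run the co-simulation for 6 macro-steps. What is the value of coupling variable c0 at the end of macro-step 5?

macro 1: S0 reads c2=1 → after 1×micro: 5; S1 reads c1=0 → after 2×micro: 2; S2 reads c2=1 → after 3×micro: 1 ⇒ (c0=5, c1=2, c2=1)
macro 2: S0 reads c2=1 → after 1×micro: 5; S1 reads c1=2 → after 2×micro: -1; S2 reads c2=1 → after 3×micro: 1 ⇒ (c0=5, c1=-1, c2=1)
macro 3: S0 reads c2=1 → after 1×micro: 5; S1 reads c1=-1 → after 2×micro: -1; S2 reads c2=1 → after 3×micro: 1 ⇒ (c0=5, c1=-1, c2=1)
macro 4: S0 reads c2=1 → after 1×micro: 5; S1 reads c1=-1 → after 2×micro: -1; S2 reads c2=1 → after 3×micro: 1 ⇒ (c0=5, c1=-1, c2=1)
macro 5: S0 reads c2=1 → after 1×micro: 5; S1 reads c1=-1 → after 2×micro: -1; S2 reads c2=1 → after 3×micro: 1 ⇒ (c0=5, c1=-1, c2=1)
macro 6: S0 reads c2=1 → after 1×micro: 5; S1 reads c1=-1 → after 2×micro: -1; S2 reads c2=1 → after 3×micro: 1 ⇒ (c0=5, c1=-1, c2=1)

c0 at macro-step 5 = 5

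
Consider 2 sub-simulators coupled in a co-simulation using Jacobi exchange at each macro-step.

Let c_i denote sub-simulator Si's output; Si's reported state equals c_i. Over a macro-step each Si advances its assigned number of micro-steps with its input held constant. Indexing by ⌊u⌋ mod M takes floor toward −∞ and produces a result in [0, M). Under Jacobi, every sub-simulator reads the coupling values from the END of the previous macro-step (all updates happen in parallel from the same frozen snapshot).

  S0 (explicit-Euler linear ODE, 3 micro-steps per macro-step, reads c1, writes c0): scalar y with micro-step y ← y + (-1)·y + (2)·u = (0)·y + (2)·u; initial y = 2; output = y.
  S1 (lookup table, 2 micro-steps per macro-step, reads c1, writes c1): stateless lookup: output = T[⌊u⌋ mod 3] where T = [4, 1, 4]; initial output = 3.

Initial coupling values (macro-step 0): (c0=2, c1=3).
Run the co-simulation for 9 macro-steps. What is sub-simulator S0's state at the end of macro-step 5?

S0 state at macro-step 5 = 2

macro 1: S0 reads c1=3 → after 3×micro: 6; S1 reads c1=3 → after 2×micro: 4 ⇒ (c0=6, c1=4)
macro 2: S0 reads c1=4 → after 3×micro: 8; S1 reads c1=4 → after 2×micro: 1 ⇒ (c0=8, c1=1)
macro 3: S0 reads c1=1 → after 3×micro: 2; S1 reads c1=1 → after 2×micro: 1 ⇒ (c0=2, c1=1)
macro 4: S0 reads c1=1 → after 3×micro: 2; S1 reads c1=1 → after 2×micro: 1 ⇒ (c0=2, c1=1)
macro 5: S0 reads c1=1 → after 3×micro: 2; S1 reads c1=1 → after 2×micro: 1 ⇒ (c0=2, c1=1)
macro 6: S0 reads c1=1 → after 3×micro: 2; S1 reads c1=1 → after 2×micro: 1 ⇒ (c0=2, c1=1)
macro 7: S0 reads c1=1 → after 3×micro: 2; S1 reads c1=1 → after 2×micro: 1 ⇒ (c0=2, c1=1)
macro 8: S0 reads c1=1 → after 3×micro: 2; S1 reads c1=1 → after 2×micro: 1 ⇒ (c0=2, c1=1)
macro 9: S0 reads c1=1 → after 3×micro: 2; S1 reads c1=1 → after 2×micro: 1 ⇒ (c0=2, c1=1)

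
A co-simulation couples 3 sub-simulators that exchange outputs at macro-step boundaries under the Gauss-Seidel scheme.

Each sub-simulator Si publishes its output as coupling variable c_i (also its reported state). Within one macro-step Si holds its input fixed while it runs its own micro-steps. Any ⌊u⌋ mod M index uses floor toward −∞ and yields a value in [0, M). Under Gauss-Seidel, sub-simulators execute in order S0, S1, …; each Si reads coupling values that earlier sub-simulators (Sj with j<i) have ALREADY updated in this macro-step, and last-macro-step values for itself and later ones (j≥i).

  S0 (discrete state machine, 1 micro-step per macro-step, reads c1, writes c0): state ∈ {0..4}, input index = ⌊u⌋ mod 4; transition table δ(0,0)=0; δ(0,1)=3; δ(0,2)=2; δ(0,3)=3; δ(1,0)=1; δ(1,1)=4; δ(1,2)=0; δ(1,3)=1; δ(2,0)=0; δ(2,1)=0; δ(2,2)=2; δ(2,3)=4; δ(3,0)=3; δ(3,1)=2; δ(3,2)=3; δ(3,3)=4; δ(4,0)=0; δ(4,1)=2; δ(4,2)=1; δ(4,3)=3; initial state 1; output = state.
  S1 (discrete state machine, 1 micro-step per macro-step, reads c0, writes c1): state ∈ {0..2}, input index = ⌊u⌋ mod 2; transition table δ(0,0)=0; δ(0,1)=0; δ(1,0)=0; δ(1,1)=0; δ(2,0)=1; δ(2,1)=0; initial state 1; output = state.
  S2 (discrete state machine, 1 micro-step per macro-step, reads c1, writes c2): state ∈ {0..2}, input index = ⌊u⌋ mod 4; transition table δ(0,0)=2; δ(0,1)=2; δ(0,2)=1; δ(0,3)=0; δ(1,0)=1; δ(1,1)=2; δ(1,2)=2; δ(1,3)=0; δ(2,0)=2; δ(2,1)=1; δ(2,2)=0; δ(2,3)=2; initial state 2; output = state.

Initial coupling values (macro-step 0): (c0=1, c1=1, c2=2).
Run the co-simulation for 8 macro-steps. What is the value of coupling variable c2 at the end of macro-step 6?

macro 1: S0 reads c1=1 → after 1×micro: 4; S1 reads c0=4 → after 1×micro: 0; S2 reads c1=0 → after 1×micro: 2 ⇒ (c0=4, c1=0, c2=2)
macro 2: S0 reads c1=0 → after 1×micro: 0; S1 reads c0=0 → after 1×micro: 0; S2 reads c1=0 → after 1×micro: 2 ⇒ (c0=0, c1=0, c2=2)
macro 3: S0 reads c1=0 → after 1×micro: 0; S1 reads c0=0 → after 1×micro: 0; S2 reads c1=0 → after 1×micro: 2 ⇒ (c0=0, c1=0, c2=2)
macro 4: S0 reads c1=0 → after 1×micro: 0; S1 reads c0=0 → after 1×micro: 0; S2 reads c1=0 → after 1×micro: 2 ⇒ (c0=0, c1=0, c2=2)
macro 5: S0 reads c1=0 → after 1×micro: 0; S1 reads c0=0 → after 1×micro: 0; S2 reads c1=0 → after 1×micro: 2 ⇒ (c0=0, c1=0, c2=2)
macro 6: S0 reads c1=0 → after 1×micro: 0; S1 reads c0=0 → after 1×micro: 0; S2 reads c1=0 → after 1×micro: 2 ⇒ (c0=0, c1=0, c2=2)
macro 7: S0 reads c1=0 → after 1×micro: 0; S1 reads c0=0 → after 1×micro: 0; S2 reads c1=0 → after 1×micro: 2 ⇒ (c0=0, c1=0, c2=2)
macro 8: S0 reads c1=0 → after 1×micro: 0; S1 reads c0=0 → after 1×micro: 0; S2 reads c1=0 → after 1×micro: 2 ⇒ (c0=0, c1=0, c2=2)

c2 at macro-step 6 = 2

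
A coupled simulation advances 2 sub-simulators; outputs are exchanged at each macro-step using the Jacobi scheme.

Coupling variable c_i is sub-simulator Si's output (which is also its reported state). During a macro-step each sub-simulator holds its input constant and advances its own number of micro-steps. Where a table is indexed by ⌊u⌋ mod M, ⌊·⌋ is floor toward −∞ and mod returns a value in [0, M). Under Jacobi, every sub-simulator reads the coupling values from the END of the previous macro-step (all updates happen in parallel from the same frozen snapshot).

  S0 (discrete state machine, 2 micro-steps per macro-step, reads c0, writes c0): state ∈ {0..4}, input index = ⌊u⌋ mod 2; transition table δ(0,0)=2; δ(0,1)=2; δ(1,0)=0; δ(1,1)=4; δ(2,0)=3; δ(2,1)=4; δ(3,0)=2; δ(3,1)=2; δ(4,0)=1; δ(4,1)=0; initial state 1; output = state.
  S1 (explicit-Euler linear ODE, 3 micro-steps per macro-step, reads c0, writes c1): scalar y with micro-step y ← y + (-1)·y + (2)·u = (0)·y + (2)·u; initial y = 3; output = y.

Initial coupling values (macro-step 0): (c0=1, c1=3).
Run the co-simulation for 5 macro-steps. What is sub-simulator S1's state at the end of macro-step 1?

macro 1: S0 reads c0=1 → after 2×micro: 0; S1 reads c0=1 → after 3×micro: 2 ⇒ (c0=0, c1=2)
macro 2: S0 reads c0=0 → after 2×micro: 3; S1 reads c0=0 → after 3×micro: 0 ⇒ (c0=3, c1=0)
macro 3: S0 reads c0=3 → after 2×micro: 4; S1 reads c0=3 → after 3×micro: 6 ⇒ (c0=4, c1=6)
macro 4: S0 reads c0=4 → after 2×micro: 0; S1 reads c0=4 → after 3×micro: 8 ⇒ (c0=0, c1=8)
macro 5: S0 reads c0=0 → after 2×micro: 3; S1 reads c0=0 → after 3×micro: 0 ⇒ (c0=3, c1=0)

S1 state at macro-step 1 = 2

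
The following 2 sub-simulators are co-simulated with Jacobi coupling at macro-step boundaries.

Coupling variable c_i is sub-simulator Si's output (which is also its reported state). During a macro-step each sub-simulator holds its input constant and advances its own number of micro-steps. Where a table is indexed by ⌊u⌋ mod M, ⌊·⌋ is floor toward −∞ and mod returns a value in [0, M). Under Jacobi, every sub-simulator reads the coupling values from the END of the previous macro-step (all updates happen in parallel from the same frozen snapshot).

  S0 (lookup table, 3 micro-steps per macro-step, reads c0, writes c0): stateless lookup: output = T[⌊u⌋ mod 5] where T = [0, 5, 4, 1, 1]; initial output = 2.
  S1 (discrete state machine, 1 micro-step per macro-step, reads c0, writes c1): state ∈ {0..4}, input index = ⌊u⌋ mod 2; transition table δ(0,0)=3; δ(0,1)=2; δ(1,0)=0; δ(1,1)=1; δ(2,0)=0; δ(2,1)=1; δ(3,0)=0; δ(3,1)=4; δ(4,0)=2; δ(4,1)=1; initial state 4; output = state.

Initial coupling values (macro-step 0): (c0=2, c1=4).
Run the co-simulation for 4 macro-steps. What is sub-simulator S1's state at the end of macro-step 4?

macro 1: S0 reads c0=2 → after 3×micro: 4; S1 reads c0=2 → after 1×micro: 2 ⇒ (c0=4, c1=2)
macro 2: S0 reads c0=4 → after 3×micro: 1; S1 reads c0=4 → after 1×micro: 0 ⇒ (c0=1, c1=0)
macro 3: S0 reads c0=1 → after 3×micro: 5; S1 reads c0=1 → after 1×micro: 2 ⇒ (c0=5, c1=2)
macro 4: S0 reads c0=5 → after 3×micro: 0; S1 reads c0=5 → after 1×micro: 1 ⇒ (c0=0, c1=1)

S1 state at macro-step 4 = 1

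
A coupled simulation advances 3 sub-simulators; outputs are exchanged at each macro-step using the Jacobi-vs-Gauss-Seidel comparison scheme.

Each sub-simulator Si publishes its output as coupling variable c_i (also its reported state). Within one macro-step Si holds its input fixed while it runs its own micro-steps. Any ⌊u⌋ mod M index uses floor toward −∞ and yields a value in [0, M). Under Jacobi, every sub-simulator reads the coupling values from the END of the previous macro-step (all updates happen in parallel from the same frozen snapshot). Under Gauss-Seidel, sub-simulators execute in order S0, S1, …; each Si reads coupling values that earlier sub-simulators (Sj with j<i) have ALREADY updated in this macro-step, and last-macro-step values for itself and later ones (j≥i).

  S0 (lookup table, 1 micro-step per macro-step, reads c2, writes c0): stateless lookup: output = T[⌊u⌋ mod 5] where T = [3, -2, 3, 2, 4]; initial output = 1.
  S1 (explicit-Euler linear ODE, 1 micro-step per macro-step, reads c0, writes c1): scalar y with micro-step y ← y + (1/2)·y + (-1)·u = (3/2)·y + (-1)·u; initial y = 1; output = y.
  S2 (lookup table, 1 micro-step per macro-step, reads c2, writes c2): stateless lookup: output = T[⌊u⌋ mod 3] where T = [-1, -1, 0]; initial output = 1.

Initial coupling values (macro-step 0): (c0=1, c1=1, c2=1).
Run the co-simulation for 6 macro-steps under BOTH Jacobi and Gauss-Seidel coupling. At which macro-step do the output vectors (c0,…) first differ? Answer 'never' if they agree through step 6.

[Jacobi] macro 1: S0 reads c2=1 → after 1×micro: -2; S1 reads c0=1 → after 1×micro: 1/2; S2 reads c2=1 → after 1×micro: -1 ⇒ (c0=-2, c1=1/2, c2=-1)
[Jacobi] macro 2: S0 reads c2=-1 → after 1×micro: 4; S1 reads c0=-2 → after 1×micro: 11/4; S2 reads c2=-1 → after 1×micro: 0 ⇒ (c0=4, c1=11/4, c2=0)
[Jacobi] macro 3: S0 reads c2=0 → after 1×micro: 3; S1 reads c0=4 → after 1×micro: 1/8; S2 reads c2=0 → after 1×micro: -1 ⇒ (c0=3, c1=1/8, c2=-1)
[Jacobi] macro 4: S0 reads c2=-1 → after 1×micro: 4; S1 reads c0=3 → after 1×micro: -45/16; S2 reads c2=-1 → after 1×micro: 0 ⇒ (c0=4, c1=-45/16, c2=0)
[Jacobi] macro 5: S0 reads c2=0 → after 1×micro: 3; S1 reads c0=4 → after 1×micro: -263/32; S2 reads c2=0 → after 1×micro: -1 ⇒ (c0=3, c1=-263/32, c2=-1)
[Jacobi] macro 6: S0 reads c2=-1 → after 1×micro: 4; S1 reads c0=3 → after 1×micro: -981/64; S2 reads c2=-1 → after 1×micro: 0 ⇒ (c0=4, c1=-981/64, c2=0)
[Gauss-Seidel] macro 1: S0 reads c2=1 → after 1×micro: -2; S1 reads c0=-2 → after 1×micro: 7/2; S2 reads c2=1 → after 1×micro: -1 ⇒ (c0=-2, c1=7/2, c2=-1)
[Gauss-Seidel] macro 2: S0 reads c2=-1 → after 1×micro: 4; S1 reads c0=4 → after 1×micro: 5/4; S2 reads c2=-1 → after 1×micro: 0 ⇒ (c0=4, c1=5/4, c2=0)
[Gauss-Seidel] macro 3: S0 reads c2=0 → after 1×micro: 3; S1 reads c0=3 → after 1×micro: -9/8; S2 reads c2=0 → after 1×micro: -1 ⇒ (c0=3, c1=-9/8, c2=-1)
[Gauss-Seidel] macro 4: S0 reads c2=-1 → after 1×micro: 4; S1 reads c0=4 → after 1×micro: -91/16; S2 reads c2=-1 → after 1×micro: 0 ⇒ (c0=4, c1=-91/16, c2=0)
[Gauss-Seidel] macro 5: S0 reads c2=0 → after 1×micro: 3; S1 reads c0=3 → after 1×micro: -369/32; S2 reads c2=0 → after 1×micro: -1 ⇒ (c0=3, c1=-369/32, c2=-1)
[Gauss-Seidel] macro 6: S0 reads c2=-1 → after 1×micro: 4; S1 reads c0=4 → after 1×micro: -1363/64; S2 reads c2=-1 → after 1×micro: 0 ⇒ (c0=4, c1=-1363/64, c2=0)

first divergence at macro-step: 1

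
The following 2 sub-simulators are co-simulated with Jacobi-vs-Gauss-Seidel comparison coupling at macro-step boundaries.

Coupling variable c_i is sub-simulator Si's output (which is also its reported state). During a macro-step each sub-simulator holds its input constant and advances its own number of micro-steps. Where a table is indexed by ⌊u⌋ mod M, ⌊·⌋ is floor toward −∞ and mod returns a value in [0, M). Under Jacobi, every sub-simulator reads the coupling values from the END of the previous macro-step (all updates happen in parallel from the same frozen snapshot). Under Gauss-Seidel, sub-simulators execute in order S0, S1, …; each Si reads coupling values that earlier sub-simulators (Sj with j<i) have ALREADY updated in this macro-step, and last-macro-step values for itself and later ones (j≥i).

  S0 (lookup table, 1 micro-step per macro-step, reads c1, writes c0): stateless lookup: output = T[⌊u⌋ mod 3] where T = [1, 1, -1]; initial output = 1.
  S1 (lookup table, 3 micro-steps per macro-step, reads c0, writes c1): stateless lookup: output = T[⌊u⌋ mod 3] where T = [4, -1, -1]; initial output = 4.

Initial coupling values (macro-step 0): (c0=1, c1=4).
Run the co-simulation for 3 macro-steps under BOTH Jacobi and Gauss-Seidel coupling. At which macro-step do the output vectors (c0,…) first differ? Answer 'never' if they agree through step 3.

[Jacobi] macro 1: S0 reads c1=4 → after 1×micro: 1; S1 reads c0=1 → after 3×micro: -1 ⇒ (c0=1, c1=-1)
[Jacobi] macro 2: S0 reads c1=-1 → after 1×micro: -1; S1 reads c0=1 → after 3×micro: -1 ⇒ (c0=-1, c1=-1)
[Jacobi] macro 3: S0 reads c1=-1 → after 1×micro: -1; S1 reads c0=-1 → after 3×micro: -1 ⇒ (c0=-1, c1=-1)
[Gauss-Seidel] macro 1: S0 reads c1=4 → after 1×micro: 1; S1 reads c0=1 → after 3×micro: -1 ⇒ (c0=1, c1=-1)
[Gauss-Seidel] macro 2: S0 reads c1=-1 → after 1×micro: -1; S1 reads c0=-1 → after 3×micro: -1 ⇒ (c0=-1, c1=-1)
[Gauss-Seidel] macro 3: S0 reads c1=-1 → after 1×micro: -1; S1 reads c0=-1 → after 3×micro: -1 ⇒ (c0=-1, c1=-1)

first divergence at macro-step: never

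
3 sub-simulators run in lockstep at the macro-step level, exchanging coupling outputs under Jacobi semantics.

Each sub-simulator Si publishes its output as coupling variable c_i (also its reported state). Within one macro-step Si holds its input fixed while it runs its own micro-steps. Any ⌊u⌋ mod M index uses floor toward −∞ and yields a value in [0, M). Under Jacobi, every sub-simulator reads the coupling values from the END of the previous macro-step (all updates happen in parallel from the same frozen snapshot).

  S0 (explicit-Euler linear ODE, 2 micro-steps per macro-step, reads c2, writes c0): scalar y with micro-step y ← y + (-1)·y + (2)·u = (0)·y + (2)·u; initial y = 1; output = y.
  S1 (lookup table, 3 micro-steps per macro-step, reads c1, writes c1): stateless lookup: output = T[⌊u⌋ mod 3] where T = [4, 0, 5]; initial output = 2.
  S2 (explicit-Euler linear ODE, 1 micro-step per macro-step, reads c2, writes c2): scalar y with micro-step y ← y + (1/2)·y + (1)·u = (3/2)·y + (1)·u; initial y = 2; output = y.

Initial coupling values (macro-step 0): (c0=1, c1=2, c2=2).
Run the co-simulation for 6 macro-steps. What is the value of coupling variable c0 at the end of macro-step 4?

macro 1: S0 reads c2=2 → after 2×micro: 4; S1 reads c1=2 → after 3×micro: 5; S2 reads c2=2 → after 1×micro: 5 ⇒ (c0=4, c1=5, c2=5)
macro 2: S0 reads c2=5 → after 2×micro: 10; S1 reads c1=5 → after 3×micro: 5; S2 reads c2=5 → after 1×micro: 25/2 ⇒ (c0=10, c1=5, c2=25/2)
macro 3: S0 reads c2=25/2 → after 2×micro: 25; S1 reads c1=5 → after 3×micro: 5; S2 reads c2=25/2 → after 1×micro: 125/4 ⇒ (c0=25, c1=5, c2=125/4)
macro 4: S0 reads c2=125/4 → after 2×micro: 125/2; S1 reads c1=5 → after 3×micro: 5; S2 reads c2=125/4 → after 1×micro: 625/8 ⇒ (c0=125/2, c1=5, c2=625/8)
macro 5: S0 reads c2=625/8 → after 2×micro: 625/4; S1 reads c1=5 → after 3×micro: 5; S2 reads c2=625/8 → after 1×micro: 3125/16 ⇒ (c0=625/4, c1=5, c2=3125/16)
macro 6: S0 reads c2=3125/16 → after 2×micro: 3125/8; S1 reads c1=5 → after 3×micro: 5; S2 reads c2=3125/16 → after 1×micro: 15625/32 ⇒ (c0=3125/8, c1=5, c2=15625/32)

c0 at macro-step 4 = 125/2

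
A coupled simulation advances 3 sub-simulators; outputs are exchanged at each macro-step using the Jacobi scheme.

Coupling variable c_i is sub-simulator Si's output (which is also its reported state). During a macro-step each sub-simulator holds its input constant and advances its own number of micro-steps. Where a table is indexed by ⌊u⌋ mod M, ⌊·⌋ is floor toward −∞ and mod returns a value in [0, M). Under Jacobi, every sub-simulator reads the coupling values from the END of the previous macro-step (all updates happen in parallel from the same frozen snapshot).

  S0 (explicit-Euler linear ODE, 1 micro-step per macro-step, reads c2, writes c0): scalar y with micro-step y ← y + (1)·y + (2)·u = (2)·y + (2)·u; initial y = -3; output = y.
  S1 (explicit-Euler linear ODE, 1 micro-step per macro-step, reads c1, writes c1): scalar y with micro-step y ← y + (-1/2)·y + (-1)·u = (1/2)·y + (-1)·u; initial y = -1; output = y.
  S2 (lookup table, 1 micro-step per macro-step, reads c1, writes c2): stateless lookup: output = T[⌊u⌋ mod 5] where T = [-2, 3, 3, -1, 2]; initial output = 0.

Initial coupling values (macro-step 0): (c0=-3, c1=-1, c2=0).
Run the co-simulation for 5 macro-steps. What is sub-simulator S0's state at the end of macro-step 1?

macro 1: S0 reads c2=0 → after 1×micro: -6; S1 reads c1=-1 → after 1×micro: 1/2; S2 reads c1=-1 → after 1×micro: 2 ⇒ (c0=-6, c1=1/2, c2=2)
macro 2: S0 reads c2=2 → after 1×micro: -8; S1 reads c1=1/2 → after 1×micro: -1/4; S2 reads c1=1/2 → after 1×micro: -2 ⇒ (c0=-8, c1=-1/4, c2=-2)
macro 3: S0 reads c2=-2 → after 1×micro: -20; S1 reads c1=-1/4 → after 1×micro: 1/8; S2 reads c1=-1/4 → after 1×micro: 2 ⇒ (c0=-20, c1=1/8, c2=2)
macro 4: S0 reads c2=2 → after 1×micro: -36; S1 reads c1=1/8 → after 1×micro: -1/16; S2 reads c1=1/8 → after 1×micro: -2 ⇒ (c0=-36, c1=-1/16, c2=-2)
macro 5: S0 reads c2=-2 → after 1×micro: -76; S1 reads c1=-1/16 → after 1×micro: 1/32; S2 reads c1=-1/16 → after 1×micro: 2 ⇒ (c0=-76, c1=1/32, c2=2)

S0 state at macro-step 1 = -6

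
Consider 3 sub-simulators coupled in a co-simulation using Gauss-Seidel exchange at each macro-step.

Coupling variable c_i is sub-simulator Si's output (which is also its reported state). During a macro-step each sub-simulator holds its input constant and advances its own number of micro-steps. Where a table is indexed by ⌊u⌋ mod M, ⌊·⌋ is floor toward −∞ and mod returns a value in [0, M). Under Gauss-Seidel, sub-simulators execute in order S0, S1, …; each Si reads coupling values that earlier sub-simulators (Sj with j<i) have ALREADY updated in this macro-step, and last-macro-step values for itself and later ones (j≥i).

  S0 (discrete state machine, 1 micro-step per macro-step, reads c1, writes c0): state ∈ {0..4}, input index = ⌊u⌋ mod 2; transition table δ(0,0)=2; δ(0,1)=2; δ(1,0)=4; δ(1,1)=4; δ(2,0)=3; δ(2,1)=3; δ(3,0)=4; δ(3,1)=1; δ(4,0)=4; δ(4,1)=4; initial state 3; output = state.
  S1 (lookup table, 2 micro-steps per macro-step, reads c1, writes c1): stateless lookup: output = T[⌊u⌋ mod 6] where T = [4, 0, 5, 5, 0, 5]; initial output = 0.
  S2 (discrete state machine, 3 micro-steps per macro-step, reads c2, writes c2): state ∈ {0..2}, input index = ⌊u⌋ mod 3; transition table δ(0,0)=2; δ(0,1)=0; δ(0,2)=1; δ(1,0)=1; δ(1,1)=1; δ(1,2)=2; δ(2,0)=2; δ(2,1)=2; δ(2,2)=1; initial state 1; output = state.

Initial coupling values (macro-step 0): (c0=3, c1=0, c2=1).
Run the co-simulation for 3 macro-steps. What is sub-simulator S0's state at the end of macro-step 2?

S0 state at macro-step 2 = 4

macro 1: S0 reads c1=0 → after 1×micro: 4; S1 reads c1=0 → after 2×micro: 4; S2 reads c2=1 → after 3×micro: 1 ⇒ (c0=4, c1=4, c2=1)
macro 2: S0 reads c1=4 → after 1×micro: 4; S1 reads c1=4 → after 2×micro: 0; S2 reads c2=1 → after 3×micro: 1 ⇒ (c0=4, c1=0, c2=1)
macro 3: S0 reads c1=0 → after 1×micro: 4; S1 reads c1=0 → after 2×micro: 4; S2 reads c2=1 → after 3×micro: 1 ⇒ (c0=4, c1=4, c2=1)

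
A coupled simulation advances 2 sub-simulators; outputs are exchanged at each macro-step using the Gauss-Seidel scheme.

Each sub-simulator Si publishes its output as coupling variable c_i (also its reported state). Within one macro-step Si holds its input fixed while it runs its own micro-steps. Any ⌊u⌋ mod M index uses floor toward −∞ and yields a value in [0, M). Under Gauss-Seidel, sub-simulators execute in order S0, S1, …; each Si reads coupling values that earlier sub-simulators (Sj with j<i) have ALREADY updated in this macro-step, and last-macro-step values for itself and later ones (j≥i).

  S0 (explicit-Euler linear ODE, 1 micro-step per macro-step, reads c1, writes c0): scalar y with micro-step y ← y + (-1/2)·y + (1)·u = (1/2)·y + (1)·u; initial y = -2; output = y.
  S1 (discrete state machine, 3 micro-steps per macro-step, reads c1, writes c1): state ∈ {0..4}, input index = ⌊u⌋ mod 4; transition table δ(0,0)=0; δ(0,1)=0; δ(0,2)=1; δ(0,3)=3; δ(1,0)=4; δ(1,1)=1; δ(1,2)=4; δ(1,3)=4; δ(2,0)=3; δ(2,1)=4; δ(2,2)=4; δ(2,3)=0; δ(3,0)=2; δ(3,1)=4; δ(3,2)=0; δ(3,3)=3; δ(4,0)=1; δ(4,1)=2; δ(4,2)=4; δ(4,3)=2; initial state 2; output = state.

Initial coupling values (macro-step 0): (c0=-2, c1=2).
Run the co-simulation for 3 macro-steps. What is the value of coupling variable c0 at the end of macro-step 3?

c0 at macro-step 3 = 13/4

macro 1: S0 reads c1=2 → after 1×micro: 1; S1 reads c1=2 → after 3×micro: 4 ⇒ (c0=1, c1=4)
macro 2: S0 reads c1=4 → after 1×micro: 9/2; S1 reads c1=4 → after 3×micro: 1 ⇒ (c0=9/2, c1=1)
macro 3: S0 reads c1=1 → after 1×micro: 13/4; S1 reads c1=1 → after 3×micro: 1 ⇒ (c0=13/4, c1=1)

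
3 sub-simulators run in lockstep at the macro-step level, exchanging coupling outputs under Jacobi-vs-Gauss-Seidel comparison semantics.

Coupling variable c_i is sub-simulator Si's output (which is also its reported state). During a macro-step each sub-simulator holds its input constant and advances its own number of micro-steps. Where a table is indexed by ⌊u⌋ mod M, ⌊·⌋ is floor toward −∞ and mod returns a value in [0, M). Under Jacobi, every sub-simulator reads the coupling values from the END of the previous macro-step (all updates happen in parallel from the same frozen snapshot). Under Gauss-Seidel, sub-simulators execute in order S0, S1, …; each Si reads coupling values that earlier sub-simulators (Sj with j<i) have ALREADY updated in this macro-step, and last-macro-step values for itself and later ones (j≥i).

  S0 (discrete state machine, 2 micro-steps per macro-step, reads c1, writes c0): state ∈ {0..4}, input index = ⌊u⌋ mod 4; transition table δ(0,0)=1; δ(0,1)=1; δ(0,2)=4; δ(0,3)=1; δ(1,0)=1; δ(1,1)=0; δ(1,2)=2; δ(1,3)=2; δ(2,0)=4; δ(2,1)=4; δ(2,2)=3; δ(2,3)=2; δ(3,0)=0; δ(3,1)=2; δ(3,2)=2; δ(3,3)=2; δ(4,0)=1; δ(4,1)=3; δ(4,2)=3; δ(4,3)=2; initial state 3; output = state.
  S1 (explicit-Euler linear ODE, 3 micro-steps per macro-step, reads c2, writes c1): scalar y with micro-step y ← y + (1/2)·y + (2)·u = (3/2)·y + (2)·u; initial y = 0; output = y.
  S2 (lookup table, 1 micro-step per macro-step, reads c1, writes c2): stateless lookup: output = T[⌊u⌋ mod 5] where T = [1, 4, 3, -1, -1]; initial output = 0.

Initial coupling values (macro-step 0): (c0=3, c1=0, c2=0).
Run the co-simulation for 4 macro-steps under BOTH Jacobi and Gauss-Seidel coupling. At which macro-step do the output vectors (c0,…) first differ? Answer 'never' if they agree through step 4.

[Jacobi] macro 1: S0 reads c1=0 → after 2×micro: 1; S1 reads c2=0 → after 3×micro: 0; S2 reads c1=0 → after 1×micro: 1 ⇒ (c0=1, c1=0, c2=1)
[Jacobi] macro 2: S0 reads c1=0 → after 2×micro: 1; S1 reads c2=1 → after 3×micro: 19/2; S2 reads c1=0 → after 1×micro: 1 ⇒ (c0=1, c1=19/2, c2=1)
[Jacobi] macro 3: S0 reads c1=19/2 → after 2×micro: 1; S1 reads c2=1 → after 3×micro: 665/16; S2 reads c1=19/2 → after 1×micro: -1 ⇒ (c0=1, c1=665/16, c2=-1)
[Jacobi] macro 4: S0 reads c1=665/16 → after 2×micro: 1; S1 reads c2=-1 → after 3×micro: 16739/128; S2 reads c1=665/16 → after 1×micro: 4 ⇒ (c0=1, c1=16739/128, c2=4)
[Gauss-Seidel] macro 1: S0 reads c1=0 → after 2×micro: 1; S1 reads c2=0 → after 3×micro: 0; S2 reads c1=0 → after 1×micro: 1 ⇒ (c0=1, c1=0, c2=1)
[Gauss-Seidel] macro 2: S0 reads c1=0 → after 2×micro: 1; S1 reads c2=1 → after 3×micro: 19/2; S2 reads c1=19/2 → after 1×micro: -1 ⇒ (c0=1, c1=19/2, c2=-1)
[Gauss-Seidel] macro 3: S0 reads c1=19/2 → after 2×micro: 1; S1 reads c2=-1 → after 3×micro: 361/16; S2 reads c1=361/16 → after 1×micro: 3 ⇒ (c0=1, c1=361/16, c2=3)
[Gauss-Seidel] macro 4: S0 reads c1=361/16 → after 2×micro: 3; S1 reads c2=3 → after 3×micro: 13395/128; S2 reads c1=13395/128 → after 1×micro: -1 ⇒ (c0=3, c1=13395/128, c2=-1)

first divergence at macro-step: 2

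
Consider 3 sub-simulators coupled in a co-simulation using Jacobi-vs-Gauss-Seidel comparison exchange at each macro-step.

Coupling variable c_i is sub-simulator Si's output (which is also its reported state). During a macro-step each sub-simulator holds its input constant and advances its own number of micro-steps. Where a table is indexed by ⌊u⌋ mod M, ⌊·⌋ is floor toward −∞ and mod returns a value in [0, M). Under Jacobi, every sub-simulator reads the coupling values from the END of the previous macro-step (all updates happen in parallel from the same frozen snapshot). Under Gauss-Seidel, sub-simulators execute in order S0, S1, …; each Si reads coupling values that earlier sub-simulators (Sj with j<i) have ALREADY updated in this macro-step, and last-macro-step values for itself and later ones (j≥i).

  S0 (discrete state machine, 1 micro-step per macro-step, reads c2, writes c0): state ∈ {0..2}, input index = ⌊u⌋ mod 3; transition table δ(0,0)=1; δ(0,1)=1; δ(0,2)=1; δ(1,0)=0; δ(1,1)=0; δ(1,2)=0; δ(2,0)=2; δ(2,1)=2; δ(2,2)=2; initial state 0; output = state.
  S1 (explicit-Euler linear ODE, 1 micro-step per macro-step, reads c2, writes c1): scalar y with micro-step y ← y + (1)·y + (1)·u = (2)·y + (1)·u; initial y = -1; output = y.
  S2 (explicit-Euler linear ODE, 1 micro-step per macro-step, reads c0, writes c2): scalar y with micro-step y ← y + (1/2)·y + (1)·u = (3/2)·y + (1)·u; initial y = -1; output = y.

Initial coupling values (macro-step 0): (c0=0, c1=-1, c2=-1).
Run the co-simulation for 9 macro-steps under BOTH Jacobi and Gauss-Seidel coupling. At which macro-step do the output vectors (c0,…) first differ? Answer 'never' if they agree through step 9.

[Jacobi] macro 1: S0 reads c2=-1 → after 1×micro: 1; S1 reads c2=-1 → after 1×micro: -3; S2 reads c0=0 → after 1×micro: -3/2 ⇒ (c0=1, c1=-3, c2=-3/2)
[Jacobi] macro 2: S0 reads c2=-3/2 → after 1×micro: 0; S1 reads c2=-3/2 → after 1×micro: -15/2; S2 reads c0=1 → after 1×micro: -5/4 ⇒ (c0=0, c1=-15/2, c2=-5/4)
[Jacobi] macro 3: S0 reads c2=-5/4 → after 1×micro: 1; S1 reads c2=-5/4 → after 1×micro: -65/4; S2 reads c0=0 → after 1×micro: -15/8 ⇒ (c0=1, c1=-65/4, c2=-15/8)
[Jacobi] macro 4: S0 reads c2=-15/8 → after 1×micro: 0; S1 reads c2=-15/8 → after 1×micro: -275/8; S2 reads c0=1 → after 1×micro: -29/16 ⇒ (c0=0, c1=-275/8, c2=-29/16)
[Jacobi] macro 5: S0 reads c2=-29/16 → after 1×micro: 1; S1 reads c2=-29/16 → after 1×micro: -1129/16; S2 reads c0=0 → after 1×micro: -87/32 ⇒ (c0=1, c1=-1129/16, c2=-87/32)
[Jacobi] macro 6: S0 reads c2=-87/32 → after 1×micro: 0; S1 reads c2=-87/32 → after 1×micro: -4603/32; S2 reads c0=1 → after 1×micro: -197/64 ⇒ (c0=0, c1=-4603/32, c2=-197/64)
[Jacobi] macro 7: S0 reads c2=-197/64 → after 1×micro: 1; S1 reads c2=-197/64 → after 1×micro: -18609/64; S2 reads c0=0 → after 1×micro: -591/128 ⇒ (c0=1, c1=-18609/64, c2=-591/128)
[Jacobi] macro 8: S0 reads c2=-591/128 → after 1×micro: 0; S1 reads c2=-591/128 → after 1×micro: -75027/128; S2 reads c0=1 → after 1×micro: -1517/256 ⇒ (c0=0, c1=-75027/128, c2=-1517/256)
[Jacobi] macro 9: S0 reads c2=-1517/256 → after 1×micro: 1; S1 reads c2=-1517/256 → after 1×micro: -301625/256; S2 reads c0=0 → after 1×micro: -4551/512 ⇒ (c0=1, c1=-301625/256, c2=-4551/512)
[Gauss-Seidel] macro 1: S0 reads c2=-1 → after 1×micro: 1; S1 reads c2=-1 → after 1×micro: -3; S2 reads c0=1 → after 1×micro: -1/2 ⇒ (c0=1, c1=-3, c2=-1/2)
[Gauss-Seidel] macro 2: S0 reads c2=-1/2 → after 1×micro: 0; S1 reads c2=-1/2 → after 1×micro: -13/2; S2 reads c0=0 → after 1×micro: -3/4 ⇒ (c0=0, c1=-13/2, c2=-3/4)
[Gauss-Seidel] macro 3: S0 reads c2=-3/4 → after 1×micro: 1; S1 reads c2=-3/4 → after 1×micro: -55/4; S2 reads c0=1 → after 1×micro: -1/8 ⇒ (c0=1, c1=-55/4, c2=-1/8)
[Gauss-Seidel] macro 4: S0 reads c2=-1/8 → after 1×micro: 0; S1 reads c2=-1/8 → after 1×micro: -221/8; S2 reads c0=0 → after 1×micro: -3/16 ⇒ (c0=0, c1=-221/8, c2=-3/16)
[Gauss-Seidel] macro 5: S0 reads c2=-3/16 → after 1×micro: 1; S1 reads c2=-3/16 → after 1×micro: -887/16; S2 reads c0=1 → after 1×micro: 23/32 ⇒ (c0=1, c1=-887/16, c2=23/32)
[Gauss-Seidel] macro 6: S0 reads c2=23/32 → after 1×micro: 0; S1 reads c2=23/32 → after 1×micro: -3525/32; S2 reads c0=0 → after 1×micro: 69/64 ⇒ (c0=0, c1=-3525/32, c2=69/64)
[Gauss-Seidel] macro 7: S0 reads c2=69/64 → after 1×micro: 1; S1 reads c2=69/64 → after 1×micro: -14031/64; S2 reads c0=1 → after 1×micro: 335/128 ⇒ (c0=1, c1=-14031/64, c2=335/128)
[Gauss-Seidel] macro 8: S0 reads c2=335/128 → after 1×micro: 0; S1 reads c2=335/128 → after 1×micro: -55789/128; S2 reads c0=0 → after 1×micro: 1005/256 ⇒ (c0=0, c1=-55789/128, c2=1005/256)
[Gauss-Seidel] macro 9: S0 reads c2=1005/256 → after 1×micro: 1; S1 reads c2=1005/256 → after 1×micro: -222151/256; S2 reads c0=1 → after 1×micro: 3527/512 ⇒ (c0=1, c1=-222151/256, c2=3527/512)

first divergence at macro-step: 1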